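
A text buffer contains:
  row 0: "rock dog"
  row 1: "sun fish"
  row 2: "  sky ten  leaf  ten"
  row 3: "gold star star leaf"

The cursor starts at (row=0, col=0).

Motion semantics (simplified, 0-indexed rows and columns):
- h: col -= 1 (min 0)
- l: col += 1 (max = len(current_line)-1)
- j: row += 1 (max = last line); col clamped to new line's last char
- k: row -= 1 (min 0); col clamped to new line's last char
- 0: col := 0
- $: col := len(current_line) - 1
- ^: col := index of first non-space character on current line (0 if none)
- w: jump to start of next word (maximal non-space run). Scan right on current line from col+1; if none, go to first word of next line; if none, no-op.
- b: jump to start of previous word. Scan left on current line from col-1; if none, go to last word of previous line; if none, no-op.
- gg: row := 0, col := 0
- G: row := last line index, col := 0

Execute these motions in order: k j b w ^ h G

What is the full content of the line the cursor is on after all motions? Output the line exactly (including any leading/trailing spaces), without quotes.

After 1 (k): row=0 col=0 char='r'
After 2 (j): row=1 col=0 char='s'
After 3 (b): row=0 col=5 char='d'
After 4 (w): row=1 col=0 char='s'
After 5 (^): row=1 col=0 char='s'
After 6 (h): row=1 col=0 char='s'
After 7 (G): row=3 col=0 char='g'

Answer: gold star star leaf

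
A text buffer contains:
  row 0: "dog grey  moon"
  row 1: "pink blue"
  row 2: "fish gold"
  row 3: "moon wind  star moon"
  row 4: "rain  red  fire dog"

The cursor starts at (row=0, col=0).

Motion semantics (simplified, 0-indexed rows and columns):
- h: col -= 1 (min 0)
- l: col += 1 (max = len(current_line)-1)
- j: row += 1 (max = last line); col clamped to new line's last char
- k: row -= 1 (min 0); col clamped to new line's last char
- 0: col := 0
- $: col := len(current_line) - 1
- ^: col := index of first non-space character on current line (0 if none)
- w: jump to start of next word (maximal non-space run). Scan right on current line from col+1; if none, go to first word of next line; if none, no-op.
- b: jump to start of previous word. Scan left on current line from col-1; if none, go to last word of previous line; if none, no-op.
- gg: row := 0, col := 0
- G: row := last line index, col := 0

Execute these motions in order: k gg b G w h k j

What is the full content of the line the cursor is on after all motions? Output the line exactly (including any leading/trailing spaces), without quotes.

After 1 (k): row=0 col=0 char='d'
After 2 (gg): row=0 col=0 char='d'
After 3 (b): row=0 col=0 char='d'
After 4 (G): row=4 col=0 char='r'
After 5 (w): row=4 col=6 char='r'
After 6 (h): row=4 col=5 char='_'
After 7 (k): row=3 col=5 char='w'
After 8 (j): row=4 col=5 char='_'

Answer: rain  red  fire dog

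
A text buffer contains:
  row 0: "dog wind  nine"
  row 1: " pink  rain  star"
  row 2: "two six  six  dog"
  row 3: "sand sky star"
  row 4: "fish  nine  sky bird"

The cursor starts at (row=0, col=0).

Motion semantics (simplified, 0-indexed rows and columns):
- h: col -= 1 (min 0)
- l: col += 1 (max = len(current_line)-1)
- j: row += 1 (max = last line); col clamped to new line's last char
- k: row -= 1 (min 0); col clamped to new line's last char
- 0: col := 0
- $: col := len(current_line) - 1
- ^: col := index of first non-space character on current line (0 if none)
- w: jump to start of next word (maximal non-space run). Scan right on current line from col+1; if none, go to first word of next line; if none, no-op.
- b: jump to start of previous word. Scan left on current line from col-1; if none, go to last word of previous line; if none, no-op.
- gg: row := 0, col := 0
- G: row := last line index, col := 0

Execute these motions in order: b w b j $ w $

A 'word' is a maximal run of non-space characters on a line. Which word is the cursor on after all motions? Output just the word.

After 1 (b): row=0 col=0 char='d'
After 2 (w): row=0 col=4 char='w'
After 3 (b): row=0 col=0 char='d'
After 4 (j): row=1 col=0 char='_'
After 5 ($): row=1 col=16 char='r'
After 6 (w): row=2 col=0 char='t'
After 7 ($): row=2 col=16 char='g'

Answer: dog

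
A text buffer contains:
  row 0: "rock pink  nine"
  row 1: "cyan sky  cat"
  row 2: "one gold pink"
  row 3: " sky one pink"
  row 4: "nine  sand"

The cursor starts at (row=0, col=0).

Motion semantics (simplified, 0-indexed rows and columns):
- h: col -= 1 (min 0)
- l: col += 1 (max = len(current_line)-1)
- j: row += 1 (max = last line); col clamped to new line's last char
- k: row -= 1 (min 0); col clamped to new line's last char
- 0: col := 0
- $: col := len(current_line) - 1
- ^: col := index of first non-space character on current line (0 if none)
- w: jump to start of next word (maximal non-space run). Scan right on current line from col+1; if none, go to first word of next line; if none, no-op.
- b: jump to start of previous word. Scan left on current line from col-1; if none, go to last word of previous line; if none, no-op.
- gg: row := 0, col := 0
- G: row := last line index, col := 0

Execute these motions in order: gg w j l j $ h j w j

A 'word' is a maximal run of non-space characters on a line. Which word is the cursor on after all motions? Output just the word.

After 1 (gg): row=0 col=0 char='r'
After 2 (w): row=0 col=5 char='p'
After 3 (j): row=1 col=5 char='s'
After 4 (l): row=1 col=6 char='k'
After 5 (j): row=2 col=6 char='l'
After 6 ($): row=2 col=12 char='k'
After 7 (h): row=2 col=11 char='n'
After 8 (j): row=3 col=11 char='n'
After 9 (w): row=4 col=0 char='n'
After 10 (j): row=4 col=0 char='n'

Answer: nine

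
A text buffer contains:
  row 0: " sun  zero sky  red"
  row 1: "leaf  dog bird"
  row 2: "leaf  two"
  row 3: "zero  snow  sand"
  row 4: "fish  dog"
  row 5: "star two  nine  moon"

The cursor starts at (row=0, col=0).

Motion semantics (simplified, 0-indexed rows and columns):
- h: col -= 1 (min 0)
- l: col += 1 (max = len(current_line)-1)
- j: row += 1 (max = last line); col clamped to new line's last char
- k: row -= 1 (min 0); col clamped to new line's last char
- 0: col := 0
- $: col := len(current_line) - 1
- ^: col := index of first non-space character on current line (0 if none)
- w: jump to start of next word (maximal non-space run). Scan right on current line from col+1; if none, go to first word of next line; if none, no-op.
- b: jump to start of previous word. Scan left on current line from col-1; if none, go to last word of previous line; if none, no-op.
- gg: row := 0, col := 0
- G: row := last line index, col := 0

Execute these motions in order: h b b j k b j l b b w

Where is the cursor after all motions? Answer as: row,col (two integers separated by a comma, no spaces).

Answer: 1,0

Derivation:
After 1 (h): row=0 col=0 char='_'
After 2 (b): row=0 col=0 char='_'
After 3 (b): row=0 col=0 char='_'
After 4 (j): row=1 col=0 char='l'
After 5 (k): row=0 col=0 char='_'
After 6 (b): row=0 col=0 char='_'
After 7 (j): row=1 col=0 char='l'
After 8 (l): row=1 col=1 char='e'
After 9 (b): row=1 col=0 char='l'
After 10 (b): row=0 col=16 char='r'
After 11 (w): row=1 col=0 char='l'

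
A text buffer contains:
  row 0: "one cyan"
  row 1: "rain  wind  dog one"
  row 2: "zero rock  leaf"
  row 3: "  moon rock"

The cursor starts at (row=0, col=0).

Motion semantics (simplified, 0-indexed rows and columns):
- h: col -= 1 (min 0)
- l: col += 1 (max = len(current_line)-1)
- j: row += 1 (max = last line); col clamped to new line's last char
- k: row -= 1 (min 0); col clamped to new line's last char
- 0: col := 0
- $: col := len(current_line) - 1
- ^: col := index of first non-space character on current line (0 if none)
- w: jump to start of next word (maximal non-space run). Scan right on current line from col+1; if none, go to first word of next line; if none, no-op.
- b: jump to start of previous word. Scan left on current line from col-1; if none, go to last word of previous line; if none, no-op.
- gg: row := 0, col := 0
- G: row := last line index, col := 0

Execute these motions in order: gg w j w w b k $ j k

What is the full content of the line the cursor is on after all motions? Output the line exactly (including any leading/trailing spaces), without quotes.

Answer: one cyan

Derivation:
After 1 (gg): row=0 col=0 char='o'
After 2 (w): row=0 col=4 char='c'
After 3 (j): row=1 col=4 char='_'
After 4 (w): row=1 col=6 char='w'
After 5 (w): row=1 col=12 char='d'
After 6 (b): row=1 col=6 char='w'
After 7 (k): row=0 col=6 char='a'
After 8 ($): row=0 col=7 char='n'
After 9 (j): row=1 col=7 char='i'
After 10 (k): row=0 col=7 char='n'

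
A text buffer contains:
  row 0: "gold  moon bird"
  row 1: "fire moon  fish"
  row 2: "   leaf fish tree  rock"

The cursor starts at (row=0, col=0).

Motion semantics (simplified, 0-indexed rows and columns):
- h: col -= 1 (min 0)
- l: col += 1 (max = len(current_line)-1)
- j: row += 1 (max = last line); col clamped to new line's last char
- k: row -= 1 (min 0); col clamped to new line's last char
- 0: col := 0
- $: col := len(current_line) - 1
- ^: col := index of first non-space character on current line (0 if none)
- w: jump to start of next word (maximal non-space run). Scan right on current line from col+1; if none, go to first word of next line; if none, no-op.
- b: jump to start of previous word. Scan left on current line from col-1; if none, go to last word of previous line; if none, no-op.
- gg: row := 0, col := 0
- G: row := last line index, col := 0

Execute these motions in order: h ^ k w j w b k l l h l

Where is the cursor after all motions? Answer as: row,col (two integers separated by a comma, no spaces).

After 1 (h): row=0 col=0 char='g'
After 2 (^): row=0 col=0 char='g'
After 3 (k): row=0 col=0 char='g'
After 4 (w): row=0 col=6 char='m'
After 5 (j): row=1 col=6 char='o'
After 6 (w): row=1 col=11 char='f'
After 7 (b): row=1 col=5 char='m'
After 8 (k): row=0 col=5 char='_'
After 9 (l): row=0 col=6 char='m'
After 10 (l): row=0 col=7 char='o'
After 11 (h): row=0 col=6 char='m'
After 12 (l): row=0 col=7 char='o'

Answer: 0,7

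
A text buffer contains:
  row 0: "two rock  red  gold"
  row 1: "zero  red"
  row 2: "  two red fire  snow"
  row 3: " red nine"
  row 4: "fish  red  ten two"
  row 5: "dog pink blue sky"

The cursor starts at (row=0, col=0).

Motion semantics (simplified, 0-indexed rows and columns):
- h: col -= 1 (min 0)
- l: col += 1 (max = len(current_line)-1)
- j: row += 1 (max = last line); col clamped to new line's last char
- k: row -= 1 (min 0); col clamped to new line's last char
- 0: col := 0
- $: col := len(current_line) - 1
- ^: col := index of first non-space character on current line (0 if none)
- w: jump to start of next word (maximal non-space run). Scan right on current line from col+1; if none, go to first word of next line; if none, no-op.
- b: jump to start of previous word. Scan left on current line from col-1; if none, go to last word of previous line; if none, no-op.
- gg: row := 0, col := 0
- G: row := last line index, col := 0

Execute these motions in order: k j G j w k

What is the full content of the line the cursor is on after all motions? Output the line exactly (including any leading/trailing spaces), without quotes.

After 1 (k): row=0 col=0 char='t'
After 2 (j): row=1 col=0 char='z'
After 3 (G): row=5 col=0 char='d'
After 4 (j): row=5 col=0 char='d'
After 5 (w): row=5 col=4 char='p'
After 6 (k): row=4 col=4 char='_'

Answer: fish  red  ten two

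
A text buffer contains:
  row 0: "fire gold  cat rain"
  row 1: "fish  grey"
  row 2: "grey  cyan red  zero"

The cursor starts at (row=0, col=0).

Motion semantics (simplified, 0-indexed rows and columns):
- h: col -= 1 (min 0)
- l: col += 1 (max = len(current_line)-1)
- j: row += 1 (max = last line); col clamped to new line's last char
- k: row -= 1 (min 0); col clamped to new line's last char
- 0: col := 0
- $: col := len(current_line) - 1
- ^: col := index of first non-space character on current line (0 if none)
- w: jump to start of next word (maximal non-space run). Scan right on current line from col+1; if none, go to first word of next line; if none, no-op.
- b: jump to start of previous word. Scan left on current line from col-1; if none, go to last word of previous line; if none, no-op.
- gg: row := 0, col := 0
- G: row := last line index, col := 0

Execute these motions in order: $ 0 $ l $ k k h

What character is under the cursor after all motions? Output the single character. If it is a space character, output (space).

Answer: i

Derivation:
After 1 ($): row=0 col=18 char='n'
After 2 (0): row=0 col=0 char='f'
After 3 ($): row=0 col=18 char='n'
After 4 (l): row=0 col=18 char='n'
After 5 ($): row=0 col=18 char='n'
After 6 (k): row=0 col=18 char='n'
After 7 (k): row=0 col=18 char='n'
After 8 (h): row=0 col=17 char='i'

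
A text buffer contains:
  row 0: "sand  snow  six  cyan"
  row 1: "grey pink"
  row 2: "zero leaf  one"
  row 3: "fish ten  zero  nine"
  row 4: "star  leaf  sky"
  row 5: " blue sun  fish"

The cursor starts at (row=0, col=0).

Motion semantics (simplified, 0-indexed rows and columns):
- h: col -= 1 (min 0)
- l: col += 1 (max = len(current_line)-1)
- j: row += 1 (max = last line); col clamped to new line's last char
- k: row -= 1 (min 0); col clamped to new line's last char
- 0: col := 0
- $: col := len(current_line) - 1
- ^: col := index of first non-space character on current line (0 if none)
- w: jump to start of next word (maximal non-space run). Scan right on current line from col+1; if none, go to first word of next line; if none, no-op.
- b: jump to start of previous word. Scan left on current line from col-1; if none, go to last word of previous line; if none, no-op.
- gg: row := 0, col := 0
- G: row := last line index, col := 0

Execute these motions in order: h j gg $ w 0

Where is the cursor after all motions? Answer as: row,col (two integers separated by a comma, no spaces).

Answer: 1,0

Derivation:
After 1 (h): row=0 col=0 char='s'
After 2 (j): row=1 col=0 char='g'
After 3 (gg): row=0 col=0 char='s'
After 4 ($): row=0 col=20 char='n'
After 5 (w): row=1 col=0 char='g'
After 6 (0): row=1 col=0 char='g'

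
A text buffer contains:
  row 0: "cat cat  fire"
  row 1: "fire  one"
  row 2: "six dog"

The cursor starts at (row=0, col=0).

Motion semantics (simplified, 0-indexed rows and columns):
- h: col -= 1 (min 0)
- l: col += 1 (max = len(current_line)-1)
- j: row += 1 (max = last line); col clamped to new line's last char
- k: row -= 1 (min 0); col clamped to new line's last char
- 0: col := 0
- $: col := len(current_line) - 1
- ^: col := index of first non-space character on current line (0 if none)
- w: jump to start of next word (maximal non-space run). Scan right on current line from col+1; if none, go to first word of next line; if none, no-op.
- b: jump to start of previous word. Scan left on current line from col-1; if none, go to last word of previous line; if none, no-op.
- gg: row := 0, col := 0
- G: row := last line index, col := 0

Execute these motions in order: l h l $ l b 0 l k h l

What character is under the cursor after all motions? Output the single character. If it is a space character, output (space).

Answer: a

Derivation:
After 1 (l): row=0 col=1 char='a'
After 2 (h): row=0 col=0 char='c'
After 3 (l): row=0 col=1 char='a'
After 4 ($): row=0 col=12 char='e'
After 5 (l): row=0 col=12 char='e'
After 6 (b): row=0 col=9 char='f'
After 7 (0): row=0 col=0 char='c'
After 8 (l): row=0 col=1 char='a'
After 9 (k): row=0 col=1 char='a'
After 10 (h): row=0 col=0 char='c'
After 11 (l): row=0 col=1 char='a'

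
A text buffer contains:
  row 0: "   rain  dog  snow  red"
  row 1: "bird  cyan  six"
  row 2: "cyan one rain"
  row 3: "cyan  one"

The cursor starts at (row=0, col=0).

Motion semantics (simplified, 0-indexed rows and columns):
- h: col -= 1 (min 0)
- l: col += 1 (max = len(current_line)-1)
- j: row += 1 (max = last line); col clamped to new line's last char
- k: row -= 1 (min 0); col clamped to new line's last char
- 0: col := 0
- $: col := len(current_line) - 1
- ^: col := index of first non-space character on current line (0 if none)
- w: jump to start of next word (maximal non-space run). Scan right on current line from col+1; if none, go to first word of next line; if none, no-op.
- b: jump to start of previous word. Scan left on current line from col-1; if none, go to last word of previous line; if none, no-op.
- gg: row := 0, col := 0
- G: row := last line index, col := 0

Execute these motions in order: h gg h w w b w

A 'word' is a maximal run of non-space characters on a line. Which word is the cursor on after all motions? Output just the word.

After 1 (h): row=0 col=0 char='_'
After 2 (gg): row=0 col=0 char='_'
After 3 (h): row=0 col=0 char='_'
After 4 (w): row=0 col=3 char='r'
After 5 (w): row=0 col=9 char='d'
After 6 (b): row=0 col=3 char='r'
After 7 (w): row=0 col=9 char='d'

Answer: dog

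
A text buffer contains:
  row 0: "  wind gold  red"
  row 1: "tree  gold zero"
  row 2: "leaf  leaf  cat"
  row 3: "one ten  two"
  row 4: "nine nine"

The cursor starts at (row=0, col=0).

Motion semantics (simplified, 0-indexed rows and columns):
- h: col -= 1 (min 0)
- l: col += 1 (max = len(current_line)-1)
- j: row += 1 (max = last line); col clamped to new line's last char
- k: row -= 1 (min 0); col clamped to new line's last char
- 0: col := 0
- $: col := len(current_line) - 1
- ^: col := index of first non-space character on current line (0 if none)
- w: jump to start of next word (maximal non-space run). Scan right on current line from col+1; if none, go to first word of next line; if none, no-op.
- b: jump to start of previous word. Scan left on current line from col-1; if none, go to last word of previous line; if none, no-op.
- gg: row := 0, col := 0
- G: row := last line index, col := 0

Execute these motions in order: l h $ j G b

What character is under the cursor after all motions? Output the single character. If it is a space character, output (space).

Answer: t

Derivation:
After 1 (l): row=0 col=1 char='_'
After 2 (h): row=0 col=0 char='_'
After 3 ($): row=0 col=15 char='d'
After 4 (j): row=1 col=14 char='o'
After 5 (G): row=4 col=0 char='n'
After 6 (b): row=3 col=9 char='t'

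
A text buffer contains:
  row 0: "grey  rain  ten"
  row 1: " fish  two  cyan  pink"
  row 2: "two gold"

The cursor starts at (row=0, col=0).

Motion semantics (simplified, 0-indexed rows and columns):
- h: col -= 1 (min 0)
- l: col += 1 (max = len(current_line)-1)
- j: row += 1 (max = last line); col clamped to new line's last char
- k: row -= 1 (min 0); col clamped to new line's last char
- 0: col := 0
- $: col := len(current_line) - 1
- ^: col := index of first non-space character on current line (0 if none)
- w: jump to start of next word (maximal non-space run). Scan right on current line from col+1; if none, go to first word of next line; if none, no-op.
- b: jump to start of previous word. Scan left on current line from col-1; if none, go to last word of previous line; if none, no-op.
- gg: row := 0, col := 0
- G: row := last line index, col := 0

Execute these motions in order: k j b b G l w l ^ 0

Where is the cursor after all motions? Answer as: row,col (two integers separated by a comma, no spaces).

Answer: 2,0

Derivation:
After 1 (k): row=0 col=0 char='g'
After 2 (j): row=1 col=0 char='_'
After 3 (b): row=0 col=12 char='t'
After 4 (b): row=0 col=6 char='r'
After 5 (G): row=2 col=0 char='t'
After 6 (l): row=2 col=1 char='w'
After 7 (w): row=2 col=4 char='g'
After 8 (l): row=2 col=5 char='o'
After 9 (^): row=2 col=0 char='t'
After 10 (0): row=2 col=0 char='t'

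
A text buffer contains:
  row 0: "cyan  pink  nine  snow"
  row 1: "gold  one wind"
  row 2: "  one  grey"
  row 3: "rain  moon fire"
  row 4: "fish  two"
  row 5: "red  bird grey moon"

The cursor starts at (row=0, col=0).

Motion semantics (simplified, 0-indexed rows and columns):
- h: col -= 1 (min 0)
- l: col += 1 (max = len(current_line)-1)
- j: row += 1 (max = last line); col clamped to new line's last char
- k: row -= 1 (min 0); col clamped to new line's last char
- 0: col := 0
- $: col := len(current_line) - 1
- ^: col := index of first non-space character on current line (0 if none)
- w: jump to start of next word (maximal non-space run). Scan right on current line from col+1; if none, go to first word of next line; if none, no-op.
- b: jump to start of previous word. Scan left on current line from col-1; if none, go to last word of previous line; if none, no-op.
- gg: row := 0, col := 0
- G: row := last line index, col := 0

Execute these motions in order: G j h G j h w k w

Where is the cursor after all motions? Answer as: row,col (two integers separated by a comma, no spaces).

After 1 (G): row=5 col=0 char='r'
After 2 (j): row=5 col=0 char='r'
After 3 (h): row=5 col=0 char='r'
After 4 (G): row=5 col=0 char='r'
After 5 (j): row=5 col=0 char='r'
After 6 (h): row=5 col=0 char='r'
After 7 (w): row=5 col=5 char='b'
After 8 (k): row=4 col=5 char='_'
After 9 (w): row=4 col=6 char='t'

Answer: 4,6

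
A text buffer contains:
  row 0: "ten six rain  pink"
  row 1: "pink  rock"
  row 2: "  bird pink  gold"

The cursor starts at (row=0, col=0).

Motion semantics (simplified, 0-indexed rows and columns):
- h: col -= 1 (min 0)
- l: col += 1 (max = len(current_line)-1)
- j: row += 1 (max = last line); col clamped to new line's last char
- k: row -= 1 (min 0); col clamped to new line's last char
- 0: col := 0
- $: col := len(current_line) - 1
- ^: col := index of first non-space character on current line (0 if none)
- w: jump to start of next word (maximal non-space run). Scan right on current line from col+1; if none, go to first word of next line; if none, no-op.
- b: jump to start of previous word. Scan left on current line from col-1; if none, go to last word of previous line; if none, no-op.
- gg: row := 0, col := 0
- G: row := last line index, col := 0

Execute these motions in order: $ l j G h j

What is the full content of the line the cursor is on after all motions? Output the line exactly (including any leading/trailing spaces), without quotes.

Answer:   bird pink  gold

Derivation:
After 1 ($): row=0 col=17 char='k'
After 2 (l): row=0 col=17 char='k'
After 3 (j): row=1 col=9 char='k'
After 4 (G): row=2 col=0 char='_'
After 5 (h): row=2 col=0 char='_'
After 6 (j): row=2 col=0 char='_'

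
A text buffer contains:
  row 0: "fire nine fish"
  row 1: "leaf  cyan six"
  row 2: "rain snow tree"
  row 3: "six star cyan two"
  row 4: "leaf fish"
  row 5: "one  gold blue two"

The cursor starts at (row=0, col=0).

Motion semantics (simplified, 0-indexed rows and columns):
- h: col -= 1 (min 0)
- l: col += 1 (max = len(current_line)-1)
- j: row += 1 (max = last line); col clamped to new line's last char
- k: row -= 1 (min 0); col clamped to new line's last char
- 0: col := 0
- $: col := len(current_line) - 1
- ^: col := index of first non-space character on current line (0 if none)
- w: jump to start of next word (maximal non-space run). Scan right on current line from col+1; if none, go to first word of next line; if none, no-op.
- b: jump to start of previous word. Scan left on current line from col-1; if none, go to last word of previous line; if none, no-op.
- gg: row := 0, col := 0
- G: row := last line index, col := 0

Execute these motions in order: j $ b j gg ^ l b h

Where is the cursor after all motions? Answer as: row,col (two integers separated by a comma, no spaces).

After 1 (j): row=1 col=0 char='l'
After 2 ($): row=1 col=13 char='x'
After 3 (b): row=1 col=11 char='s'
After 4 (j): row=2 col=11 char='r'
After 5 (gg): row=0 col=0 char='f'
After 6 (^): row=0 col=0 char='f'
After 7 (l): row=0 col=1 char='i'
After 8 (b): row=0 col=0 char='f'
After 9 (h): row=0 col=0 char='f'

Answer: 0,0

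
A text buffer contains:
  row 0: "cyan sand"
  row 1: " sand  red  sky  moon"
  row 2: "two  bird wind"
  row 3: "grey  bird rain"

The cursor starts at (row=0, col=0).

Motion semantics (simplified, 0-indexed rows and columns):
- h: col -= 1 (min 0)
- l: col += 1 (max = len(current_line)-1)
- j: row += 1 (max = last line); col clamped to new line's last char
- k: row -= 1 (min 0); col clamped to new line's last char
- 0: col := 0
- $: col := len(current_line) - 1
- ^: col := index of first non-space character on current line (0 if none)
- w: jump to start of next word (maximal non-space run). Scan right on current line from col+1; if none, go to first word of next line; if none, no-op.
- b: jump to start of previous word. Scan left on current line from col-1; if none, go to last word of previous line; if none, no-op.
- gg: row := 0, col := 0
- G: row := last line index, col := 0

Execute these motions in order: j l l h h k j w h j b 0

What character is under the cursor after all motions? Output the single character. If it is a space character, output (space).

After 1 (j): row=1 col=0 char='_'
After 2 (l): row=1 col=1 char='s'
After 3 (l): row=1 col=2 char='a'
After 4 (h): row=1 col=1 char='s'
After 5 (h): row=1 col=0 char='_'
After 6 (k): row=0 col=0 char='c'
After 7 (j): row=1 col=0 char='_'
After 8 (w): row=1 col=1 char='s'
After 9 (h): row=1 col=0 char='_'
After 10 (j): row=2 col=0 char='t'
After 11 (b): row=1 col=17 char='m'
After 12 (0): row=1 col=0 char='_'

Answer: (space)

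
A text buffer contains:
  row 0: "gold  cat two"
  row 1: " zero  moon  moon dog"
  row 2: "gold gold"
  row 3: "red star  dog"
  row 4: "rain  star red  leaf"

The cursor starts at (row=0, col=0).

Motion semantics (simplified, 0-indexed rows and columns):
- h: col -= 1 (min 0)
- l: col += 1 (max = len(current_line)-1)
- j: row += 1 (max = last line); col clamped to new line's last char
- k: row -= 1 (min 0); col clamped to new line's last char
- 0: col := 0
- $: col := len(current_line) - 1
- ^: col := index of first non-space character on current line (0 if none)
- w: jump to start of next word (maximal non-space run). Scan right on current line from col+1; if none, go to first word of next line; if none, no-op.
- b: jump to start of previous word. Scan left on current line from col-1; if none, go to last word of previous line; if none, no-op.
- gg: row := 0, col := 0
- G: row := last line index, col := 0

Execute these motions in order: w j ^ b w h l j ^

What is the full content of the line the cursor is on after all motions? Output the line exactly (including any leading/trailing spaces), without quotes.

Answer: gold gold

Derivation:
After 1 (w): row=0 col=6 char='c'
After 2 (j): row=1 col=6 char='_'
After 3 (^): row=1 col=1 char='z'
After 4 (b): row=0 col=10 char='t'
After 5 (w): row=1 col=1 char='z'
After 6 (h): row=1 col=0 char='_'
After 7 (l): row=1 col=1 char='z'
After 8 (j): row=2 col=1 char='o'
After 9 (^): row=2 col=0 char='g'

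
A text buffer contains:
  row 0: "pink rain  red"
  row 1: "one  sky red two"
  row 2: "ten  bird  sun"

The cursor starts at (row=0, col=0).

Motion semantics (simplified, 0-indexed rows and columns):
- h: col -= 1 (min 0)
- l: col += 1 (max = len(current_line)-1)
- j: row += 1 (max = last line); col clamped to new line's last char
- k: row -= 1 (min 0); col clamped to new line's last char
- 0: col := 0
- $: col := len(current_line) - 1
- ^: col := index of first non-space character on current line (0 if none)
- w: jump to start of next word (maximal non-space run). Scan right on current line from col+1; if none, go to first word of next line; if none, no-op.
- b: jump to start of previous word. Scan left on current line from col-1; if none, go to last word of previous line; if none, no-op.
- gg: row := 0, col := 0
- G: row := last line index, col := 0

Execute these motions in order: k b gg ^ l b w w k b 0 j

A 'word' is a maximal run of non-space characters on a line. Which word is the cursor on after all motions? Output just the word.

Answer: one

Derivation:
After 1 (k): row=0 col=0 char='p'
After 2 (b): row=0 col=0 char='p'
After 3 (gg): row=0 col=0 char='p'
After 4 (^): row=0 col=0 char='p'
After 5 (l): row=0 col=1 char='i'
After 6 (b): row=0 col=0 char='p'
After 7 (w): row=0 col=5 char='r'
After 8 (w): row=0 col=11 char='r'
After 9 (k): row=0 col=11 char='r'
After 10 (b): row=0 col=5 char='r'
After 11 (0): row=0 col=0 char='p'
After 12 (j): row=1 col=0 char='o'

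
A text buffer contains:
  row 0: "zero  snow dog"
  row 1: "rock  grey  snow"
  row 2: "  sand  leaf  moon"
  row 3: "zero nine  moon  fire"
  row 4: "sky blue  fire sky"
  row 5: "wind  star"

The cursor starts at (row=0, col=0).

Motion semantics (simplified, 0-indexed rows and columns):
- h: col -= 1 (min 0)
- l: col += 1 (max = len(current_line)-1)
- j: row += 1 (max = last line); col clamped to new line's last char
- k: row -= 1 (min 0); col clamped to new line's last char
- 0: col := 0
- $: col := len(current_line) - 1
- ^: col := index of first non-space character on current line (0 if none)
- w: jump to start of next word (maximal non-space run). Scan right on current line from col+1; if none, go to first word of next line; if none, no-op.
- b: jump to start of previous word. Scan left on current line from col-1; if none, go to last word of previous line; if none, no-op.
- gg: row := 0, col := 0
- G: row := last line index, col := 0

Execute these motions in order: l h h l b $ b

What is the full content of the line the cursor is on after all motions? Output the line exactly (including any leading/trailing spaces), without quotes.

After 1 (l): row=0 col=1 char='e'
After 2 (h): row=0 col=0 char='z'
After 3 (h): row=0 col=0 char='z'
After 4 (l): row=0 col=1 char='e'
After 5 (b): row=0 col=0 char='z'
After 6 ($): row=0 col=13 char='g'
After 7 (b): row=0 col=11 char='d'

Answer: zero  snow dog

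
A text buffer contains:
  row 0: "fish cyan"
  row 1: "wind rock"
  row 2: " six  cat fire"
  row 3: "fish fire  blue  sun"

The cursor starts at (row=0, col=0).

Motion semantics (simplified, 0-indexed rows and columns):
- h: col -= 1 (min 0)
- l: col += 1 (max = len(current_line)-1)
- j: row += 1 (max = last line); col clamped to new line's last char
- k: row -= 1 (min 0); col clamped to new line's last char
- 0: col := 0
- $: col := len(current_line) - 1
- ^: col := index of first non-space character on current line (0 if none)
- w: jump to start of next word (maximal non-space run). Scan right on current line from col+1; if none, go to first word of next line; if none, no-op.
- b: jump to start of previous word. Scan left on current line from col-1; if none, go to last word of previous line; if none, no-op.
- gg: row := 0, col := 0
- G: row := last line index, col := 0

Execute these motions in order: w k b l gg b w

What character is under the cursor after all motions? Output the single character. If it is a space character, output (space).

After 1 (w): row=0 col=5 char='c'
After 2 (k): row=0 col=5 char='c'
After 3 (b): row=0 col=0 char='f'
After 4 (l): row=0 col=1 char='i'
After 5 (gg): row=0 col=0 char='f'
After 6 (b): row=0 col=0 char='f'
After 7 (w): row=0 col=5 char='c'

Answer: c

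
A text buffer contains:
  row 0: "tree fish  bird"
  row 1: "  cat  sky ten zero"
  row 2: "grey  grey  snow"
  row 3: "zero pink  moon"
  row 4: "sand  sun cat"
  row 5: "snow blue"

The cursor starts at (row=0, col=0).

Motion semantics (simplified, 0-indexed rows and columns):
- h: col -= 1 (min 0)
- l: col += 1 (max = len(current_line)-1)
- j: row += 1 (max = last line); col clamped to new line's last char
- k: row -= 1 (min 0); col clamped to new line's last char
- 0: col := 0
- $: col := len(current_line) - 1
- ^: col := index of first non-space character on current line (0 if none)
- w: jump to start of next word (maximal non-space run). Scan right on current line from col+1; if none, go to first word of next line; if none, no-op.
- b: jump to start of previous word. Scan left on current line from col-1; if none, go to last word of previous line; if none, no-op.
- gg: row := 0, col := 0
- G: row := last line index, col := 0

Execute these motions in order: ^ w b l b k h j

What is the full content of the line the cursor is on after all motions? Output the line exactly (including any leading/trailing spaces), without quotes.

After 1 (^): row=0 col=0 char='t'
After 2 (w): row=0 col=5 char='f'
After 3 (b): row=0 col=0 char='t'
After 4 (l): row=0 col=1 char='r'
After 5 (b): row=0 col=0 char='t'
After 6 (k): row=0 col=0 char='t'
After 7 (h): row=0 col=0 char='t'
After 8 (j): row=1 col=0 char='_'

Answer:   cat  sky ten zero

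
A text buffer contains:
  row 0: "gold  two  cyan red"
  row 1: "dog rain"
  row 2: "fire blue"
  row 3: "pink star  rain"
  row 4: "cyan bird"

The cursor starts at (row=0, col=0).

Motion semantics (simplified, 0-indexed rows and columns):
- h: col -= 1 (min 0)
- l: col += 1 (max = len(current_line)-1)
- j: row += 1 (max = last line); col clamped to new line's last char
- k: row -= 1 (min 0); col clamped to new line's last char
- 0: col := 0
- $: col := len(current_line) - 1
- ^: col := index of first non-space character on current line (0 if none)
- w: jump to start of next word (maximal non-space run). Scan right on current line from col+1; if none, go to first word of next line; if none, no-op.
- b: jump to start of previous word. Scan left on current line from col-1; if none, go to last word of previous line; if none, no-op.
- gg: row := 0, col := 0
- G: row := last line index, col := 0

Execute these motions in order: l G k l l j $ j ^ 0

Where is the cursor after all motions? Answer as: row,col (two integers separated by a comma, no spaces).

Answer: 4,0

Derivation:
After 1 (l): row=0 col=1 char='o'
After 2 (G): row=4 col=0 char='c'
After 3 (k): row=3 col=0 char='p'
After 4 (l): row=3 col=1 char='i'
After 5 (l): row=3 col=2 char='n'
After 6 (j): row=4 col=2 char='a'
After 7 ($): row=4 col=8 char='d'
After 8 (j): row=4 col=8 char='d'
After 9 (^): row=4 col=0 char='c'
After 10 (0): row=4 col=0 char='c'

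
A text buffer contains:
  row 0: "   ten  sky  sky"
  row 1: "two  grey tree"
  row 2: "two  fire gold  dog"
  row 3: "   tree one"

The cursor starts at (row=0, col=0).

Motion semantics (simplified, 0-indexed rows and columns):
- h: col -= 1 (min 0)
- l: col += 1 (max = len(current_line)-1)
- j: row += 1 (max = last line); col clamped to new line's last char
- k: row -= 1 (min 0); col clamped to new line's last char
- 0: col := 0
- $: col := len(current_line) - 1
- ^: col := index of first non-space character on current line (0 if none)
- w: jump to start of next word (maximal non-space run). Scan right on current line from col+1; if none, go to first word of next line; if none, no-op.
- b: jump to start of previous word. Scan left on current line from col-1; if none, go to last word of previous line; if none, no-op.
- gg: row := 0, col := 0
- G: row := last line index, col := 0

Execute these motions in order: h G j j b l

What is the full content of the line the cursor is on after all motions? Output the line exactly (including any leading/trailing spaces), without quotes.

Answer: two  fire gold  dog

Derivation:
After 1 (h): row=0 col=0 char='_'
After 2 (G): row=3 col=0 char='_'
After 3 (j): row=3 col=0 char='_'
After 4 (j): row=3 col=0 char='_'
After 5 (b): row=2 col=16 char='d'
After 6 (l): row=2 col=17 char='o'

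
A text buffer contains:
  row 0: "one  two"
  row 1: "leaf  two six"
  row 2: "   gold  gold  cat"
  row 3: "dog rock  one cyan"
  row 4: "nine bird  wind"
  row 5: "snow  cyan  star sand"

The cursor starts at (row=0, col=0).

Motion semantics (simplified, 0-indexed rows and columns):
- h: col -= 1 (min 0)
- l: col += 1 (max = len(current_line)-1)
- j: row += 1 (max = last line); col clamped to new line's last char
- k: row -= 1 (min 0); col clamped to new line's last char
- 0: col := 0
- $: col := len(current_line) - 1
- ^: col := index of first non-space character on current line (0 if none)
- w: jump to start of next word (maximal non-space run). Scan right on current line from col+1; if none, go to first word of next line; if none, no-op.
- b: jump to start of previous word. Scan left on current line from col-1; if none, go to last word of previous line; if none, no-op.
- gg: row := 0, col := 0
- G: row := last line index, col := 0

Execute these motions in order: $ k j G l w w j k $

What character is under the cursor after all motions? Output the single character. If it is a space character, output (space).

After 1 ($): row=0 col=7 char='o'
After 2 (k): row=0 col=7 char='o'
After 3 (j): row=1 col=7 char='w'
After 4 (G): row=5 col=0 char='s'
After 5 (l): row=5 col=1 char='n'
After 6 (w): row=5 col=6 char='c'
After 7 (w): row=5 col=12 char='s'
After 8 (j): row=5 col=12 char='s'
After 9 (k): row=4 col=12 char='i'
After 10 ($): row=4 col=14 char='d'

Answer: d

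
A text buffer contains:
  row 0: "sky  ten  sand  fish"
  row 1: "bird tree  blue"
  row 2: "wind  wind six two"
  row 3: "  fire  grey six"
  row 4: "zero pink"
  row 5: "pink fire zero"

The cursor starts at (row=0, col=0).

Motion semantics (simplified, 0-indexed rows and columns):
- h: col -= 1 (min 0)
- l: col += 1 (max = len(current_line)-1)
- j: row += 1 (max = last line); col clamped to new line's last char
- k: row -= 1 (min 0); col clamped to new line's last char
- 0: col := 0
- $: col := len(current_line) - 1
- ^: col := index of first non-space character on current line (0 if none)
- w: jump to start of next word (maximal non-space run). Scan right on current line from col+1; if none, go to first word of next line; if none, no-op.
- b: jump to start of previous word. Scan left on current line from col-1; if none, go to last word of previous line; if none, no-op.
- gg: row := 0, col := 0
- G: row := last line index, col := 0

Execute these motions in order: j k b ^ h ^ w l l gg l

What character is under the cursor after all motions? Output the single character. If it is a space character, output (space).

Answer: k

Derivation:
After 1 (j): row=1 col=0 char='b'
After 2 (k): row=0 col=0 char='s'
After 3 (b): row=0 col=0 char='s'
After 4 (^): row=0 col=0 char='s'
After 5 (h): row=0 col=0 char='s'
After 6 (^): row=0 col=0 char='s'
After 7 (w): row=0 col=5 char='t'
After 8 (l): row=0 col=6 char='e'
After 9 (l): row=0 col=7 char='n'
After 10 (gg): row=0 col=0 char='s'
After 11 (l): row=0 col=1 char='k'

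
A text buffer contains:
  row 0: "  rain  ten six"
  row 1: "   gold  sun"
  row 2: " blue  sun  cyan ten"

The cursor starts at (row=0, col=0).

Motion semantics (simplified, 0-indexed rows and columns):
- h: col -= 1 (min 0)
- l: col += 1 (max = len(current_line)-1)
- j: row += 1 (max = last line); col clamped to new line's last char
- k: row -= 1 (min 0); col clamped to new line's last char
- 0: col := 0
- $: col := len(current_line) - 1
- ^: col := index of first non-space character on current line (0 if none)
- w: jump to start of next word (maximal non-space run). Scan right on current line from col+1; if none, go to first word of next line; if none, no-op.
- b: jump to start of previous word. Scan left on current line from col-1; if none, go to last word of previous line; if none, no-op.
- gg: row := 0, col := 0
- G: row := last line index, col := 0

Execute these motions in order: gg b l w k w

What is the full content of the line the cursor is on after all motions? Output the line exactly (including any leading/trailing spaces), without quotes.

After 1 (gg): row=0 col=0 char='_'
After 2 (b): row=0 col=0 char='_'
After 3 (l): row=0 col=1 char='_'
After 4 (w): row=0 col=2 char='r'
After 5 (k): row=0 col=2 char='r'
After 6 (w): row=0 col=8 char='t'

Answer:   rain  ten six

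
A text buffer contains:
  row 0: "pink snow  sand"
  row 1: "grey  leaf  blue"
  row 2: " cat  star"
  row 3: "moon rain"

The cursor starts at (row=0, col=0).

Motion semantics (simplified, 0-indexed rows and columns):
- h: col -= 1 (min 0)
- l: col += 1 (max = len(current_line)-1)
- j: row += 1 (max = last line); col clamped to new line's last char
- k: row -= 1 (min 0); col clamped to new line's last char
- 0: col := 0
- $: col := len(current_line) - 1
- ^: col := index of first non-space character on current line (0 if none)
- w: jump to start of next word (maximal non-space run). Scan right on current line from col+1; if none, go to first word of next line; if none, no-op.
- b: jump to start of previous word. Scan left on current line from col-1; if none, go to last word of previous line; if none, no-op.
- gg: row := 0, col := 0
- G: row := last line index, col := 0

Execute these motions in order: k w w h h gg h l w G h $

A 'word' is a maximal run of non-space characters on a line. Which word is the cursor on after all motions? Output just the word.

After 1 (k): row=0 col=0 char='p'
After 2 (w): row=0 col=5 char='s'
After 3 (w): row=0 col=11 char='s'
After 4 (h): row=0 col=10 char='_'
After 5 (h): row=0 col=9 char='_'
After 6 (gg): row=0 col=0 char='p'
After 7 (h): row=0 col=0 char='p'
After 8 (l): row=0 col=1 char='i'
After 9 (w): row=0 col=5 char='s'
After 10 (G): row=3 col=0 char='m'
After 11 (h): row=3 col=0 char='m'
After 12 ($): row=3 col=8 char='n'

Answer: rain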